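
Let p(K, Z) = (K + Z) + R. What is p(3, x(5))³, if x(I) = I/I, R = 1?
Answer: 125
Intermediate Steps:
x(I) = 1
p(K, Z) = 1 + K + Z (p(K, Z) = (K + Z) + 1 = 1 + K + Z)
p(3, x(5))³ = (1 + 3 + 1)³ = 5³ = 125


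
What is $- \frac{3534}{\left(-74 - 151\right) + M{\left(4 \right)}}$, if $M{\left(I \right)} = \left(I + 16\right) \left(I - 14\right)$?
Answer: $\frac{3534}{425} \approx 8.3153$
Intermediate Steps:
$M{\left(I \right)} = \left(-14 + I\right) \left(16 + I\right)$ ($M{\left(I \right)} = \left(16 + I\right) \left(-14 + I\right) = \left(-14 + I\right) \left(16 + I\right)$)
$- \frac{3534}{\left(-74 - 151\right) + M{\left(4 \right)}} = - \frac{3534}{\left(-74 - 151\right) + \left(-224 + 4^{2} + 2 \cdot 4\right)} = - \frac{3534}{\left(-74 - 151\right) + \left(-224 + 16 + 8\right)} = - \frac{3534}{-225 - 200} = - \frac{3534}{-425} = \left(-3534\right) \left(- \frac{1}{425}\right) = \frac{3534}{425}$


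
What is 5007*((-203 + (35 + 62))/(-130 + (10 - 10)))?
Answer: 265371/65 ≈ 4082.6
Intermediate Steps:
5007*((-203 + (35 + 62))/(-130 + (10 - 10))) = 5007*((-203 + 97)/(-130 + 0)) = 5007*(-106/(-130)) = 5007*(-106*(-1/130)) = 5007*(53/65) = 265371/65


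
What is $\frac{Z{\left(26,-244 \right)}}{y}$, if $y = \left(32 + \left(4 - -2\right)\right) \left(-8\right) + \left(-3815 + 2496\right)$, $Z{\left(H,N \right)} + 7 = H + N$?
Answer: $\frac{75}{541} \approx 0.13863$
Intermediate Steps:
$Z{\left(H,N \right)} = -7 + H + N$ ($Z{\left(H,N \right)} = -7 + \left(H + N\right) = -7 + H + N$)
$y = -1623$ ($y = \left(32 + \left(4 + 2\right)\right) \left(-8\right) - 1319 = \left(32 + 6\right) \left(-8\right) - 1319 = 38 \left(-8\right) - 1319 = -304 - 1319 = -1623$)
$\frac{Z{\left(26,-244 \right)}}{y} = \frac{-7 + 26 - 244}{-1623} = \left(-225\right) \left(- \frac{1}{1623}\right) = \frac{75}{541}$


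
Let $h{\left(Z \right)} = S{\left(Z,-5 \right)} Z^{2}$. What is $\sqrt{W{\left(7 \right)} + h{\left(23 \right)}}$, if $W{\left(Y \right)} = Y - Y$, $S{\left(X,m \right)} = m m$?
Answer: $115$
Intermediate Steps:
$S{\left(X,m \right)} = m^{2}$
$W{\left(Y \right)} = 0$
$h{\left(Z \right)} = 25 Z^{2}$ ($h{\left(Z \right)} = \left(-5\right)^{2} Z^{2} = 25 Z^{2}$)
$\sqrt{W{\left(7 \right)} + h{\left(23 \right)}} = \sqrt{0 + 25 \cdot 23^{2}} = \sqrt{0 + 25 \cdot 529} = \sqrt{0 + 13225} = \sqrt{13225} = 115$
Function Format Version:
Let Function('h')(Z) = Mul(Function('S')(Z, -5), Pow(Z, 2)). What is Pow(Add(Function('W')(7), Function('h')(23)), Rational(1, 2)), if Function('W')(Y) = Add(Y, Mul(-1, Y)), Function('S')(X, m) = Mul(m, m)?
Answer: 115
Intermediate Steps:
Function('S')(X, m) = Pow(m, 2)
Function('W')(Y) = 0
Function('h')(Z) = Mul(25, Pow(Z, 2)) (Function('h')(Z) = Mul(Pow(-5, 2), Pow(Z, 2)) = Mul(25, Pow(Z, 2)))
Pow(Add(Function('W')(7), Function('h')(23)), Rational(1, 2)) = Pow(Add(0, Mul(25, Pow(23, 2))), Rational(1, 2)) = Pow(Add(0, Mul(25, 529)), Rational(1, 2)) = Pow(Add(0, 13225), Rational(1, 2)) = Pow(13225, Rational(1, 2)) = 115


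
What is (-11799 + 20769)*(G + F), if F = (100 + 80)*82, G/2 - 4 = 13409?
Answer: 373026420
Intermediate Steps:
G = 26826 (G = 8 + 2*13409 = 8 + 26818 = 26826)
F = 14760 (F = 180*82 = 14760)
(-11799 + 20769)*(G + F) = (-11799 + 20769)*(26826 + 14760) = 8970*41586 = 373026420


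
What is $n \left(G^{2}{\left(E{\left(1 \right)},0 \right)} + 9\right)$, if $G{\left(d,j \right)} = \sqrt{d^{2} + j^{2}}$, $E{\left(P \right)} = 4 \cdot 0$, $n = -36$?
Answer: $-324$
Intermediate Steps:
$E{\left(P \right)} = 0$
$n \left(G^{2}{\left(E{\left(1 \right)},0 \right)} + 9\right) = - 36 \left(\left(\sqrt{0^{2} + 0^{2}}\right)^{2} + 9\right) = - 36 \left(\left(\sqrt{0 + 0}\right)^{2} + 9\right) = - 36 \left(\left(\sqrt{0}\right)^{2} + 9\right) = - 36 \left(0^{2} + 9\right) = - 36 \left(0 + 9\right) = \left(-36\right) 9 = -324$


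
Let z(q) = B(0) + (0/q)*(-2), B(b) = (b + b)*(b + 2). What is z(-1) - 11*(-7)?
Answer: 77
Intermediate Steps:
B(b) = 2*b*(2 + b) (B(b) = (2*b)*(2 + b) = 2*b*(2 + b))
z(q) = 0 (z(q) = 2*0*(2 + 0) + (0/q)*(-2) = 2*0*2 + 0*(-2) = 0 + 0 = 0)
z(-1) - 11*(-7) = 0 - 11*(-7) = 0 + 77 = 77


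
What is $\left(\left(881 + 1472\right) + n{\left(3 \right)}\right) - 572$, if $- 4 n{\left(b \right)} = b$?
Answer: $\frac{7121}{4} \approx 1780.3$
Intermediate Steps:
$n{\left(b \right)} = - \frac{b}{4}$
$\left(\left(881 + 1472\right) + n{\left(3 \right)}\right) - 572 = \left(\left(881 + 1472\right) - \frac{3}{4}\right) - 572 = \left(2353 - \frac{3}{4}\right) - 572 = \frac{9409}{4} - 572 = \frac{7121}{4}$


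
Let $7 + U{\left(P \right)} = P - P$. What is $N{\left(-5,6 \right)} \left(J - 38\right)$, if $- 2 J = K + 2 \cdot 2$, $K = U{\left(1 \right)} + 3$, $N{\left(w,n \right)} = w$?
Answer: $190$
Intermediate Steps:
$U{\left(P \right)} = -7$ ($U{\left(P \right)} = -7 + \left(P - P\right) = -7 + 0 = -7$)
$K = -4$ ($K = -7 + 3 = -4$)
$J = 0$ ($J = - \frac{-4 + 2 \cdot 2}{2} = - \frac{-4 + 4}{2} = \left(- \frac{1}{2}\right) 0 = 0$)
$N{\left(-5,6 \right)} \left(J - 38\right) = - 5 \left(0 - 38\right) = \left(-5\right) \left(-38\right) = 190$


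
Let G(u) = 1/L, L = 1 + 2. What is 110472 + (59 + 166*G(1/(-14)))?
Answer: 331759/3 ≈ 1.1059e+5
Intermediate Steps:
L = 3
G(u) = 1/3
110472 + (59 + 166*G(1/(-14))) = 110472 + (59 + 166*(1/3)) = 110472 + (59 + 166/3) = 110472 + 343/3 = 331759/3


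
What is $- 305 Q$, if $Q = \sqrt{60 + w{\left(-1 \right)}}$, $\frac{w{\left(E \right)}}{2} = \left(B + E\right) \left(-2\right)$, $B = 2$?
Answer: $- 610 \sqrt{14} \approx -2282.4$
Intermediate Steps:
$w{\left(E \right)} = -8 - 4 E$ ($w{\left(E \right)} = 2 \left(2 + E\right) \left(-2\right) = 2 \left(-4 - 2 E\right) = -8 - 4 E$)
$Q = 2 \sqrt{14}$ ($Q = \sqrt{60 - 4} = \sqrt{56} = 2 \sqrt{14} \approx 7.4833$)
$- 305 Q = - 305 \cdot 2 \sqrt{14} = - 610 \sqrt{14}$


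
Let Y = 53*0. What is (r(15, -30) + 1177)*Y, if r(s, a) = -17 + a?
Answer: 0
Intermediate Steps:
Y = 0
(r(15, -30) + 1177)*Y = ((-17 - 30) + 1177)*0 = (-47 + 1177)*0 = 1130*0 = 0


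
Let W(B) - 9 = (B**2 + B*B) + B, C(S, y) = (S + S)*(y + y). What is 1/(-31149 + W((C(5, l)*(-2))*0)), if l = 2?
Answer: -1/31140 ≈ -3.2113e-5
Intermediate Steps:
C(S, y) = 4*S*y (C(S, y) = (2*S)*(2*y) = 4*S*y)
W(B) = 9 + B + 2*B**2 (W(B) = 9 + ((B**2 + B*B) + B) = 9 + ((B**2 + B**2) + B) = 9 + (2*B**2 + B) = 9 + (B + 2*B**2) = 9 + B + 2*B**2)
1/(-31149 + W((C(5, l)*(-2))*0)) = 1/(-31149 + (9 + ((4*5*2)*(-2))*0 + 2*(((4*5*2)*(-2))*0)**2)) = 1/(-31149 + (9 + (40*(-2))*0 + 2*((40*(-2))*0)**2)) = 1/(-31149 + (9 - 80*0 + 2*(-80*0)**2)) = 1/(-31149 + (9 + 0 + 2*0**2)) = 1/(-31149 + (9 + 0 + 2*0)) = 1/(-31149 + (9 + 0 + 0)) = 1/(-31149 + 9) = 1/(-31140) = -1/31140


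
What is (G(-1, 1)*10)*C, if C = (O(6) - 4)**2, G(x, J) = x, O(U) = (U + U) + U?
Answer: -1960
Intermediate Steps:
O(U) = 3*U (O(U) = 2*U + U = 3*U)
C = 196 (C = (3*6 - 4)**2 = (18 - 4)**2 = 14**2 = 196)
(G(-1, 1)*10)*C = -1*10*196 = -10*196 = -1960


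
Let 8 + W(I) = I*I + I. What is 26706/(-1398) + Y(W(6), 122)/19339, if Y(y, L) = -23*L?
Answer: -372239/19339 ≈ -19.248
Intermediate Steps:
W(I) = -8 + I + I² (W(I) = -8 + (I*I + I) = -8 + (I² + I) = -8 + (I + I²) = -8 + I + I²)
26706/(-1398) + Y(W(6), 122)/19339 = 26706/(-1398) - 23*122/19339 = 26706*(-1/1398) - 2806*1/19339 = -4451/233 - 2806/19339 = -372239/19339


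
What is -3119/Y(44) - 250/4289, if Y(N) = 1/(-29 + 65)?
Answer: -481586326/4289 ≈ -1.1228e+5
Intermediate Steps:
Y(N) = 1/36
-3119/Y(44) - 250/4289 = -3119/1/36 - 250/4289 = -3119*36 - 250*1/4289 = -112284 - 250/4289 = -481586326/4289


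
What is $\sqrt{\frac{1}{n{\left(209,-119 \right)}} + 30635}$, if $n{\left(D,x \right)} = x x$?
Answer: $\frac{2 \sqrt{108455559}}{119} \approx 175.03$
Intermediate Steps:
$n{\left(D,x \right)} = x^{2}$
$\sqrt{\frac{1}{n{\left(209,-119 \right)}} + 30635} = \sqrt{\frac{1}{\left(-119\right)^{2}} + 30635} = \sqrt{\frac{1}{14161} + 30635} = \sqrt{\frac{433822236}{14161}} = \frac{2 \sqrt{108455559}}{119}$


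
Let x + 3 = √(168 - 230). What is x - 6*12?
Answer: -75 + I*√62 ≈ -75.0 + 7.874*I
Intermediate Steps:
x = -3 + I*√62 (x = -3 + √(168 - 230) = -3 + √(-62) = -3 + I*√62 ≈ -3.0 + 7.874*I)
x - 6*12 = (-3 + I*√62) - 6*12 = (-3 + I*√62) - 1*72 = (-3 + I*√62) - 72 = -75 + I*√62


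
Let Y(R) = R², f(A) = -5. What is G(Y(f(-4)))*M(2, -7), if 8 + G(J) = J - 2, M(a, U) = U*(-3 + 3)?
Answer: 0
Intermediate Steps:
M(a, U) = 0 (M(a, U) = U*0 = 0)
G(J) = -10 + J (G(J) = -8 + (J - 2) = -8 + (-2 + J) = -10 + J)
G(Y(f(-4)))*M(2, -7) = (-10 + (-5)²)*0 = (-10 + 25)*0 = 15*0 = 0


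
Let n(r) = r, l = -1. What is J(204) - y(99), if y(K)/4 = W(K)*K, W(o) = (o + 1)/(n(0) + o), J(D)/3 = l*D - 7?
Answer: -1033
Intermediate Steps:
J(D) = -21 - 3*D (J(D) = 3*(-D - 7) = 3*(-7 - D) = -21 - 3*D)
W(o) = (1 + o)/o (W(o) = (o + 1)/(0 + o) = (1 + o)/o)
y(K) = 4 + 4*K (y(K) = 4*(((1 + K)/K)*K) = 4*(1 + K) = 4 + 4*K)
J(204) - y(99) = (-21 - 3*204) - (4 + 4*99) = (-21 - 612) - (4 + 396) = -633 - 1*400 = -633 - 400 = -1033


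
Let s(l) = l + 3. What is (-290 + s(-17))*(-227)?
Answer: 69008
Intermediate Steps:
s(l) = 3 + l
(-290 + s(-17))*(-227) = (-290 + (3 - 17))*(-227) = (-290 - 14)*(-227) = -304*(-227) = 69008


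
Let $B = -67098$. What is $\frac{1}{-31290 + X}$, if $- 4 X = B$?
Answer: $- \frac{2}{29031} \approx -6.8892 \cdot 10^{-5}$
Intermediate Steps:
$X = \frac{33549}{2}$ ($X = \left(- \frac{1}{4}\right) \left(-67098\right) = \frac{33549}{2} \approx 16775.0$)
$\frac{1}{-31290 + X} = \frac{1}{-31290 + \frac{33549}{2}} = \frac{1}{- \frac{29031}{2}} = - \frac{2}{29031}$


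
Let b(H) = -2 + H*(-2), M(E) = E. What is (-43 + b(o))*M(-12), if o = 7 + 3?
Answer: 780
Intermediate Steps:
o = 10
b(H) = -2 - 2*H
(-43 + b(o))*M(-12) = (-43 + (-2 - 2*10))*(-12) = (-43 + (-2 - 20))*(-12) = (-43 - 22)*(-12) = -65*(-12) = 780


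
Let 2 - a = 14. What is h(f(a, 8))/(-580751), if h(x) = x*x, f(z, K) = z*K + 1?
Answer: -9025/580751 ≈ -0.015540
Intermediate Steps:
a = -12 (a = 2 - 1*14 = 2 - 14 = -12)
f(z, K) = 1 + K*z (f(z, K) = K*z + 1 = 1 + K*z)
h(x) = x²
h(f(a, 8))/(-580751) = (1 + 8*(-12))²/(-580751) = (1 - 96)²*(-1/580751) = (-95)²*(-1/580751) = 9025*(-1/580751) = -9025/580751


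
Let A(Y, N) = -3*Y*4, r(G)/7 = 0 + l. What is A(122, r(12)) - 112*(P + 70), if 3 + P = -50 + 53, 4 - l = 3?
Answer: -9304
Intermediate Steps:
l = 1 (l = 4 - 1*3 = 4 - 3 = 1)
P = 0 (P = -3 + (-50 + 53) = -3 + 3 = 0)
r(G) = 7 (r(G) = 7*(0 + 1) = 7*1 = 7)
A(Y, N) = -12*Y
A(122, r(12)) - 112*(P + 70) = -12*122 - 112*(0 + 70) = -1464 - 112*70 = -1464 - 7840 = -9304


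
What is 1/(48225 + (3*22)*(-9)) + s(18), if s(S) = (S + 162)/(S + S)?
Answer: 238156/47631 ≈ 5.0000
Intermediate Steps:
s(S) = (162 + S)/(2*S) (s(S) = (162 + S)/((2*S)) = (162 + S)*(1/(2*S)) = (162 + S)/(2*S))
1/(48225 + (3*22)*(-9)) + s(18) = 1/(48225 + (3*22)*(-9)) + (½)*(162 + 18)/18 = 1/(48225 + 66*(-9)) + (½)*(1/18)*180 = 1/(48225 - 594) + 5 = 1/47631 + 5 = 238156/47631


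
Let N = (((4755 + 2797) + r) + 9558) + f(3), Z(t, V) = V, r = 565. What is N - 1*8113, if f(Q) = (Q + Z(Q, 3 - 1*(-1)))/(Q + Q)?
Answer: 57379/6 ≈ 9563.2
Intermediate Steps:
f(Q) = (4 + Q)/(2*Q) (f(Q) = (Q + (3 - 1*(-1)))/(Q + Q) = (Q + (3 + 1))/((2*Q)) = (Q + 4)*(1/(2*Q)) = (4 + Q)*(1/(2*Q)) = (4 + Q)/(2*Q))
N = 106057/6 (N = (((4755 + 2797) + 565) + 9558) + (1/2)*(4 + 3)/3 = ((7552 + 565) + 9558) + (1/2)*(1/3)*7 = (8117 + 9558) + 7/6 = 17675 + 7/6 = 106057/6 ≈ 17676.)
N - 1*8113 = 106057/6 - 1*8113 = 106057/6 - 8113 = 57379/6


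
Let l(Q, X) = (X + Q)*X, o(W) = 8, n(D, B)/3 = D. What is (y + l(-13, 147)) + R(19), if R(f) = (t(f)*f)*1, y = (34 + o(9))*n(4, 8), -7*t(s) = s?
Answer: 141053/7 ≈ 20150.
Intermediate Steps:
n(D, B) = 3*D
t(s) = -s/7
l(Q, X) = X*(Q + X) (l(Q, X) = (Q + X)*X = X*(Q + X))
y = 504 (y = (34 + 8)*(3*4) = 42*12 = 504)
R(f) = -f²/7 (R(f) = ((-f/7)*f)*1 = -f²/7*1 = -f²/7)
(y + l(-13, 147)) + R(19) = (504 + 147*(-13 + 147)) - ⅐*19² = (504 + 147*134) - ⅐*361 = (504 + 19698) - 361/7 = 20202 - 361/7 = 141053/7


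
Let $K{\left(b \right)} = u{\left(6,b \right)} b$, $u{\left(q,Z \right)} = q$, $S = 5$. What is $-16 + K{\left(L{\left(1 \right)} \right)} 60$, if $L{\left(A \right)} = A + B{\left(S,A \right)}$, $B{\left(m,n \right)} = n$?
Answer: $704$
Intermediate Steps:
$L{\left(A \right)} = 2 A$ ($L{\left(A \right)} = A + A = 2 A$)
$K{\left(b \right)} = 6 b$
$-16 + K{\left(L{\left(1 \right)} \right)} 60 = -16 + 6 \cdot 2 \cdot 1 \cdot 60 = -16 + 6 \cdot 2 \cdot 60 = -16 + 12 \cdot 60 = -16 + 720 = 704$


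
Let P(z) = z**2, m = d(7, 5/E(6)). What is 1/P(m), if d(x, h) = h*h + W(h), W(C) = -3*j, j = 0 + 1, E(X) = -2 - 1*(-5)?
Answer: 81/4 ≈ 20.250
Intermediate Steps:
E(X) = 3 (E(X) = -2 + 5 = 3)
j = 1
W(C) = -3 (W(C) = -3*1 = -3)
d(x, h) = -3 + h**2 (d(x, h) = h*h - 3 = h**2 - 3 = -3 + h**2)
m = -2/9 (m = -3 + (5/3)**2 = -3 + 25/9 = -2/9 ≈ -0.22222)
1/P(m) = 1/((-2/9)**2) = 1/(4/81) = 81/4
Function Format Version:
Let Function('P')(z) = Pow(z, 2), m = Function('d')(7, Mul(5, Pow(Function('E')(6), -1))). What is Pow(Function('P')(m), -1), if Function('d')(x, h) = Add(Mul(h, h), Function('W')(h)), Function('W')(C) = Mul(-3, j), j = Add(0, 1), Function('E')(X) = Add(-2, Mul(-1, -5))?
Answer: Rational(81, 4) ≈ 20.250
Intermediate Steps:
Function('E')(X) = 3 (Function('E')(X) = Add(-2, 5) = 3)
j = 1
Function('W')(C) = -3 (Function('W')(C) = Mul(-3, 1) = -3)
Function('d')(x, h) = Add(-3, Pow(h, 2)) (Function('d')(x, h) = Add(Mul(h, h), -3) = Add(Pow(h, 2), -3) = Add(-3, Pow(h, 2)))
m = Rational(-2, 9) (m = Add(-3, Pow(Mul(5, Pow(3, -1)), 2)) = Add(-3, Pow(Mul(5, Rational(1, 3)), 2)) = Add(-3, Pow(Rational(5, 3), 2)) = Add(-3, Rational(25, 9)) = Rational(-2, 9) ≈ -0.22222)
Pow(Function('P')(m), -1) = Pow(Pow(Rational(-2, 9), 2), -1) = Pow(Rational(4, 81), -1) = Rational(81, 4)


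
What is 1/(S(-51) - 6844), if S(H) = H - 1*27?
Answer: -1/6922 ≈ -0.00014447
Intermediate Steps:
S(H) = -27 + H (S(H) = H - 27 = -27 + H)
1/(S(-51) - 6844) = 1/((-27 - 51) - 6844) = 1/(-78 - 6844) = 1/(-6922) = -1/6922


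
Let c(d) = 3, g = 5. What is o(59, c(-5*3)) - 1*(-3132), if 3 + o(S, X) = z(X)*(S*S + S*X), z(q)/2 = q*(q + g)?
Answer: 178713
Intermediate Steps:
z(q) = 2*q*(5 + q) (z(q) = 2*(q*(q + 5)) = 2*(q*(5 + q)) = 2*q*(5 + q))
o(S, X) = -3 + 2*X*(5 + X)*(S² + S*X) (o(S, X) = -3 + (2*X*(5 + X))*(S*S + S*X) = -3 + (2*X*(5 + X))*(S² + S*X) = -3 + 2*X*(5 + X)*(S² + S*X))
o(59, c(-5*3)) - 1*(-3132) = (-3 + 2*59*3²*(5 + 3) + 2*3*59²*(5 + 3)) - 1*(-3132) = (-3 + 2*59*9*8 + 2*3*3481*8) + 3132 = (-3 + 8496 + 167088) + 3132 = 175581 + 3132 = 178713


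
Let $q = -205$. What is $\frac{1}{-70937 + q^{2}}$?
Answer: $- \frac{1}{28912} \approx -3.4588 \cdot 10^{-5}$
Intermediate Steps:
$\frac{1}{-70937 + q^{2}} = \frac{1}{-70937 + \left(-205\right)^{2}} = \frac{1}{-70937 + 42025} = \frac{1}{-28912} = - \frac{1}{28912}$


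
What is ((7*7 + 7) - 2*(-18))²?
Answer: 8464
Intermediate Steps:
((7*7 + 7) - 2*(-18))² = ((49 + 7) + 36)² = (56 + 36)² = 92² = 8464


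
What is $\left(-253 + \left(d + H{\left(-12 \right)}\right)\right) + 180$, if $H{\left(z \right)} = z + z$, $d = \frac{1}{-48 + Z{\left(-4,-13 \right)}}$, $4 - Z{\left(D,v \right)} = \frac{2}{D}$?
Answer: $- \frac{8441}{87} \approx -97.023$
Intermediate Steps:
$Z{\left(D,v \right)} = 4 - \frac{2}{D}$
$d = - \frac{2}{87}$ ($d = \frac{1}{-48 + \left(4 - \frac{2}{-4}\right)} = \frac{1}{-48 + \left(4 - - \frac{1}{2}\right)} = \frac{1}{-48 + \left(4 + \frac{1}{2}\right)} = \frac{1}{-48 + \frac{9}{2}} = \frac{1}{- \frac{87}{2}} = - \frac{2}{87} \approx -0.022988$)
$H{\left(z \right)} = 2 z$
$\left(-253 + \left(d + H{\left(-12 \right)}\right)\right) + 180 = \left(-253 + \left(- \frac{2}{87} + 2 \left(-12\right)\right)\right) + 180 = \left(-253 - \frac{2090}{87}\right) + 180 = - \frac{24101}{87} + 180 = - \frac{8441}{87}$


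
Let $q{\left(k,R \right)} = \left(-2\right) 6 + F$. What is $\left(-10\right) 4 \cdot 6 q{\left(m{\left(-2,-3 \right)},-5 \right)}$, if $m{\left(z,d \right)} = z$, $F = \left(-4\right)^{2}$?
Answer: $-960$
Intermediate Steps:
$F = 16$
$q{\left(k,R \right)} = 4$ ($q{\left(k,R \right)} = \left(-2\right) 6 + 16 = -12 + 16 = 4$)
$\left(-10\right) 4 \cdot 6 q{\left(m{\left(-2,-3 \right)},-5 \right)} = \left(-10\right) 4 \cdot 6 \cdot 4 = \left(-40\right) 24 = -960$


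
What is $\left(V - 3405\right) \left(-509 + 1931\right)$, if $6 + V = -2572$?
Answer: $-8507826$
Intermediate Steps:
$V = -2578$ ($V = -6 - 2572 = -2578$)
$\left(V - 3405\right) \left(-509 + 1931\right) = \left(-2578 - 3405\right) \left(-509 + 1931\right) = \left(-5983\right) 1422 = -8507826$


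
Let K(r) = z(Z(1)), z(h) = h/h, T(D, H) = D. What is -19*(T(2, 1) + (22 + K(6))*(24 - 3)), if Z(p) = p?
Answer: -9215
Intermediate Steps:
z(h) = 1
K(r) = 1
-19*(T(2, 1) + (22 + K(6))*(24 - 3)) = -19*(2 + (22 + 1)*(24 - 3)) = -19*(2 + 23*21) = -19*(2 + 483) = -19*485 = -9215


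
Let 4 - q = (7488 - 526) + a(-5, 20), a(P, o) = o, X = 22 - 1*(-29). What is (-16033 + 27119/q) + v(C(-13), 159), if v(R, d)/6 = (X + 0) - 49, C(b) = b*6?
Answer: -111821657/6978 ≈ -16025.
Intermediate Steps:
X = 51 (X = 22 + 29 = 51)
C(b) = 6*b
v(R, d) = 12 (v(R, d) = 6*((51 + 0) - 49) = 6*(51 - 49) = 6*2 = 12)
q = -6978 (q = 4 - ((7488 - 526) + 20) = 4 - (6962 + 20) = 4 - 1*6982 = 4 - 6982 = -6978)
(-16033 + 27119/q) + v(C(-13), 159) = (-16033 + 27119/(-6978)) + 12 = (-16033 + 27119*(-1/6978)) + 12 = (-16033 - 27119/6978) + 12 = -111905393/6978 + 12 = -111821657/6978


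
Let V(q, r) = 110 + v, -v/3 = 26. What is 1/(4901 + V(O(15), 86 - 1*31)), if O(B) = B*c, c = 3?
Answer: 1/4933 ≈ 0.00020272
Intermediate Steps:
v = -78 (v = -3*26 = -78)
O(B) = 3*B (O(B) = B*3 = 3*B)
V(q, r) = 32 (V(q, r) = 110 - 78 = 32)
1/(4901 + V(O(15), 86 - 1*31)) = 1/(4901 + 32) = 1/4933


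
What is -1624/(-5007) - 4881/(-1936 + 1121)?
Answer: 25762727/4080705 ≈ 6.3133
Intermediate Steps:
-1624/(-5007) - 4881/(-1936 + 1121) = -1624*(-1/5007) - 4881/(-815) = 1624/5007 - 4881*(-1/815) = 1624/5007 + 4881/815 = 25762727/4080705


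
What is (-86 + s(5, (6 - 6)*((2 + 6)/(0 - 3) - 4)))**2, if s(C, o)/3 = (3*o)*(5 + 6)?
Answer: 7396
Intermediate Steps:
s(C, o) = 99*o (s(C, o) = 3*((3*o)*(5 + 6)) = 3*((3*o)*11) = 3*(33*o) = 99*o)
(-86 + s(5, (6 - 6)*((2 + 6)/(0 - 3) - 4)))**2 = (-86 + 99*((6 - 6)*((2 + 6)/(0 - 3) - 4)))**2 = (-86 + 99*(0*(8/(-3) - 4)))**2 = (-86 + 99*(0*(8*(-1/3) - 4)))**2 = (-86 + 99*(0*(-8/3 - 4)))**2 = (-86 + 99*(0*(-20/3)))**2 = (-86 + 99*0)**2 = (-86 + 0)**2 = (-86)**2 = 7396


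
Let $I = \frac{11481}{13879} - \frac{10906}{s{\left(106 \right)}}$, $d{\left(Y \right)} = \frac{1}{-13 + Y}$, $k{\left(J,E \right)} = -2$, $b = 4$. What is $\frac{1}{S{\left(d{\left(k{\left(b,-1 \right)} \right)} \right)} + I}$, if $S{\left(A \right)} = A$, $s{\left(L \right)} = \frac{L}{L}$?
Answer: $- \frac{208185}{2270307274} \approx -9.1699 \cdot 10^{-5}$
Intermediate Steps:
$s{\left(L \right)} = 1$
$I = - \frac{151352893}{13879}$ ($I = \frac{11481}{13879} - \frac{10906}{1} = 11481 \cdot \frac{1}{13879} - 10906 = \frac{11481}{13879} - 10906 = - \frac{151352893}{13879} \approx -10905.0$)
$\frac{1}{S{\left(d{\left(k{\left(b,-1 \right)} \right)} \right)} + I} = \frac{1}{\frac{1}{-13 - 2} - \frac{151352893}{13879}} = \frac{1}{\frac{1}{-15} - \frac{151352893}{13879}} = \frac{1}{- \frac{1}{15} - \frac{151352893}{13879}} = \frac{1}{- \frac{2270307274}{208185}} = - \frac{208185}{2270307274}$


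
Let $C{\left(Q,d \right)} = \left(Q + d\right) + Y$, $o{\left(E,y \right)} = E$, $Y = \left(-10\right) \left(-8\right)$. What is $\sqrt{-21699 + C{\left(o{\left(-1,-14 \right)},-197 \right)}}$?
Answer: $i \sqrt{21817} \approx 147.71 i$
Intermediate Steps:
$Y = 80$
$C{\left(Q,d \right)} = 80 + Q + d$ ($C{\left(Q,d \right)} = \left(Q + d\right) + 80 = 80 + Q + d$)
$\sqrt{-21699 + C{\left(o{\left(-1,-14 \right)},-197 \right)}} = \sqrt{-21699 - 118} = \sqrt{-21817} = i \sqrt{21817}$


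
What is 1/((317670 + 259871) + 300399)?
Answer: 1/877940 ≈ 1.1390e-6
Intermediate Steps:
1/((317670 + 259871) + 300399) = 1/(577541 + 300399) = 1/877940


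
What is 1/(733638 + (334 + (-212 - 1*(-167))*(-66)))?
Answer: 1/736942 ≈ 1.3570e-6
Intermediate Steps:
1/(733638 + (334 + (-212 - 1*(-167))*(-66))) = 1/(733638 + (334 + (-212 + 167)*(-66))) = 1/(733638 + (334 - 45*(-66))) = 1/(733638 + (334 + 2970)) = 1/(733638 + 3304) = 1/736942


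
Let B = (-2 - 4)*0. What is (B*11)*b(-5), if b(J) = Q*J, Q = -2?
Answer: 0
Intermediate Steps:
B = 0 (B = -6*0 = 0)
b(J) = -2*J
(B*11)*b(-5) = (0*11)*(-2*(-5)) = 0*10 = 0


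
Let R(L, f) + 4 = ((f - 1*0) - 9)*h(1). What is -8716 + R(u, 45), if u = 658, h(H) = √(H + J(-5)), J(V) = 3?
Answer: -8648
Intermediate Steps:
h(H) = √(3 + H) (h(H) = √(H + 3) = √(3 + H))
R(L, f) = -22 + 2*f (R(L, f) = -4 + ((f - 1*0) - 9)*√(3 + 1) = -4 + ((f + 0) - 9)*√4 = -4 + (f - 9)*2 = -4 + (-9 + f)*2 = -4 + (-18 + 2*f) = -22 + 2*f)
-8716 + R(u, 45) = -8716 + (-22 + 2*45) = -8716 + (-22 + 90) = -8716 + 68 = -8648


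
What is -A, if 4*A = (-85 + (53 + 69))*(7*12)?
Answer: -777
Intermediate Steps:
A = 777 (A = ((-85 + (53 + 69))*(7*12))/4 = ((-85 + 122)*84)/4 = (37*84)/4 = (¼)*3108 = 777)
-A = -1*777 = -777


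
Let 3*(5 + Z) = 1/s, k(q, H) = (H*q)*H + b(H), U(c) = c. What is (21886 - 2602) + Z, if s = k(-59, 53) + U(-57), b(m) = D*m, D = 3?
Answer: 9579484472/496887 ≈ 19279.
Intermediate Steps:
b(m) = 3*m
k(q, H) = 3*H + q*H**2 (k(q, H) = (H*q)*H + 3*H = q*H**2 + 3*H = 3*H + q*H**2)
s = -165629 (s = 53*(3 + 53*(-59)) - 57 = 53*(3 - 3127) - 57 = 53*(-3124) - 57 = -165572 - 57 = -165629)
Z = -2484436/496887 (Z = -5 + (1/3)/(-165629) = -5 + (1/3)*(-1/165629) = -5 - 1/496887 = -2484436/496887 ≈ -5.0000)
(21886 - 2602) + Z = (21886 - 2602) - 2484436/496887 = 19284 - 2484436/496887 = 9579484472/496887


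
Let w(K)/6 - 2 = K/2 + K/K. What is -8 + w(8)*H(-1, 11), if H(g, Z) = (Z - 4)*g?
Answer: -302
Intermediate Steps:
w(K) = 18 + 3*K (w(K) = 12 + 6*(K/2 + K/K) = 12 + 6*(K*(½) + 1) = 12 + 6*(K/2 + 1) = 12 + 6*(1 + K/2) = 12 + (6 + 3*K) = 18 + 3*K)
H(g, Z) = g*(-4 + Z) (H(g, Z) = (-4 + Z)*g = g*(-4 + Z))
-8 + w(8)*H(-1, 11) = -8 + (18 + 3*8)*(-(-4 + 11)) = -8 + (18 + 24)*(-1*7) = -8 + 42*(-7) = -8 - 294 = -302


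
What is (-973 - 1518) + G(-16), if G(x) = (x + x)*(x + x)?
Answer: -1467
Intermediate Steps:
G(x) = 4*x² (G(x) = (2*x)*(2*x) = 4*x²)
(-973 - 1518) + G(-16) = (-973 - 1518) + 4*(-16)² = -2491 + 4*256 = -2491 + 1024 = -1467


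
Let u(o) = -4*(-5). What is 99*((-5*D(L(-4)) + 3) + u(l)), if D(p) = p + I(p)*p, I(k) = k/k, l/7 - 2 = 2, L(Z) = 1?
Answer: 1287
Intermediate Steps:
l = 28 (l = 14 + 7*2 = 14 + 14 = 28)
I(k) = 1
D(p) = 2*p (D(p) = p + 1*p = p + p = 2*p)
u(o) = 20
99*((-5*D(L(-4)) + 3) + u(l)) = 99*((-10 + 3) + 20) = 99*(-7 + 20) = 99*13 = 1287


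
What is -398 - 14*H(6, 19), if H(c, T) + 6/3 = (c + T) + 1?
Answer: -734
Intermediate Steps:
H(c, T) = -1 + T + c (H(c, T) = -2 + ((c + T) + 1) = -2 + ((T + c) + 1) = -2 + (1 + T + c) = -1 + T + c)
-398 - 14*H(6, 19) = -398 - 14*(-1 + 19 + 6) = -398 - 14*24 = -398 - 336 = -734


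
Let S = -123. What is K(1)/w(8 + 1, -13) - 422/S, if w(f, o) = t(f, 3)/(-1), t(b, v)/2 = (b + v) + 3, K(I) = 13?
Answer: 1229/410 ≈ 2.9976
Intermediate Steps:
t(b, v) = 6 + 2*b + 2*v (t(b, v) = 2*((b + v) + 3) = 2*(3 + b + v) = 6 + 2*b + 2*v)
w(f, o) = -12 - 2*f (w(f, o) = (6 + 2*f + 2*3)/(-1) = (6 + 2*f + 6)*(-1) = (12 + 2*f)*(-1) = -12 - 2*f)
K(1)/w(8 + 1, -13) - 422/S = 13/(-12 - 2*(8 + 1)) - 422/(-123) = 13/(-12 - 2*9) - 422*(-1/123) = 13/(-12 - 18) + 422/123 = 13/(-30) + 422/123 = 13*(-1/30) + 422/123 = -13/30 + 422/123 = 1229/410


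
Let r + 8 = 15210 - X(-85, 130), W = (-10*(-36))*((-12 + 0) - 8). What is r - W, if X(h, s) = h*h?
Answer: 15177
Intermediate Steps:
X(h, s) = h²
W = -7200 (W = 360*(-12 - 8) = 360*(-20) = -7200)
r = 7977 (r = -8 + (15210 - 1*(-85)²) = -8 + (15210 - 1*7225) = -8 + (15210 - 7225) = -8 + 7985 = 7977)
r - W = 7977 - 1*(-7200) = 7977 + 7200 = 15177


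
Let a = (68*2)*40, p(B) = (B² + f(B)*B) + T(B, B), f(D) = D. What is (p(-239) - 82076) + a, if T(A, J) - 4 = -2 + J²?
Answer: 94729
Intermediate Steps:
T(A, J) = 2 + J² (T(A, J) = 4 + (-2 + J²) = 2 + J²)
p(B) = 2 + 3*B² (p(B) = (B² + B*B) + (2 + B²) = (B² + B²) + (2 + B²) = 2*B² + (2 + B²) = 2 + 3*B²)
a = 5440 (a = 136*40 = 5440)
(p(-239) - 82076) + a = ((2 + 3*(-239)²) - 82076) + 5440 = ((2 + 3*57121) - 82076) + 5440 = ((2 + 171363) - 82076) + 5440 = (171365 - 82076) + 5440 = 89289 + 5440 = 94729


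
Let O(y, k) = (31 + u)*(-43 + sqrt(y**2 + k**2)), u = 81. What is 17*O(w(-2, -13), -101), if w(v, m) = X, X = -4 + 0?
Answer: -81872 + 1904*sqrt(10217) ≈ 1.1058e+5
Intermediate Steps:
X = -4
w(v, m) = -4
O(y, k) = -4816 + 112*sqrt(k**2 + y**2) (O(y, k) = (31 + 81)*(-43 + sqrt(y**2 + k**2)) = 112*(-43 + sqrt(k**2 + y**2)) = -4816 + 112*sqrt(k**2 + y**2))
17*O(w(-2, -13), -101) = 17*(-4816 + 112*sqrt((-101)**2 + (-4)**2)) = 17*(-4816 + 112*sqrt(10201 + 16)) = 17*(-4816 + 112*sqrt(10217)) = -81872 + 1904*sqrt(10217)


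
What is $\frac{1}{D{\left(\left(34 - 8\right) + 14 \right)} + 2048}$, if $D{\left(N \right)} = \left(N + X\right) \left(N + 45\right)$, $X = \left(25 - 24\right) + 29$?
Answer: $\frac{1}{7998} \approx 0.00012503$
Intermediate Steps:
$X = 30$ ($X = 1 + 29 = 30$)
$D{\left(N \right)} = \left(30 + N\right) \left(45 + N\right)$ ($D{\left(N \right)} = \left(N + 30\right) \left(N + 45\right) = \left(30 + N\right) \left(45 + N\right)$)
$\frac{1}{D{\left(\left(34 - 8\right) + 14 \right)} + 2048} = \frac{1}{\left(1350 + \left(\left(34 - 8\right) + 14\right)^{2} + 75 \left(\left(34 - 8\right) + 14\right)\right) + 2048} = \frac{1}{\left(1350 + \left(26 + 14\right)^{2} + 75 \left(26 + 14\right)\right) + 2048} = \frac{1}{\left(1350 + 40^{2} + 75 \cdot 40\right) + 2048} = \frac{1}{\left(1350 + 1600 + 3000\right) + 2048} = \frac{1}{5950 + 2048} = \frac{1}{7998}$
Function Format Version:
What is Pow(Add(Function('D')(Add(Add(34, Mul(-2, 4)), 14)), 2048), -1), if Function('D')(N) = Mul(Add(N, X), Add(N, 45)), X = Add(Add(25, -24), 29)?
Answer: Rational(1, 7998) ≈ 0.00012503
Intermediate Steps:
X = 30 (X = Add(1, 29) = 30)
Function('D')(N) = Mul(Add(30, N), Add(45, N)) (Function('D')(N) = Mul(Add(N, 30), Add(N, 45)) = Mul(Add(30, N), Add(45, N)))
Pow(Add(Function('D')(Add(Add(34, Mul(-2, 4)), 14)), 2048), -1) = Pow(Add(Add(1350, Pow(Add(Add(34, Mul(-2, 4)), 14), 2), Mul(75, Add(Add(34, Mul(-2, 4)), 14))), 2048), -1) = Pow(Add(Add(1350, Pow(Add(Add(34, -8), 14), 2), Mul(75, Add(Add(34, -8), 14))), 2048), -1) = Pow(Add(Add(1350, Pow(Add(26, 14), 2), Mul(75, Add(26, 14))), 2048), -1) = Pow(Add(Add(1350, Pow(40, 2), Mul(75, 40)), 2048), -1) = Pow(Add(Add(1350, 1600, 3000), 2048), -1) = Pow(Add(5950, 2048), -1) = Pow(7998, -1) = Rational(1, 7998)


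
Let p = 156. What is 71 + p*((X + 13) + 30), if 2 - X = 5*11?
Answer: -1489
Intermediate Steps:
X = -53 (X = 2 - 5*11 = 2 - 1*55 = 2 - 55 = -53)
71 + p*((X + 13) + 30) = 71 + 156*((-53 + 13) + 30) = 71 + 156*(-40 + 30) = 71 + 156*(-10) = 71 - 1560 = -1489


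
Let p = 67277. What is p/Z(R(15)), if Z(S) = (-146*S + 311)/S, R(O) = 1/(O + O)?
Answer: 9611/1312 ≈ 7.3255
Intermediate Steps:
R(O) = 1/(2*O)
Z(S) = (311 - 146*S)/S
p/Z(R(15)) = 67277/(-146 + 311/(((1/2)/15))) = 67277/(-146 + 311/(((1/2)*(1/15)))) = 67277/(-146 + 311/(1/30)) = 67277/(-146 + 311*30) = 67277/(-146 + 9330) = 67277/9184 = 67277*(1/9184) = 9611/1312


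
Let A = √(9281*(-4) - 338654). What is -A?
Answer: -I*√375778 ≈ -613.01*I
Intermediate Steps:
A = I*√375778 (A = √(-37124 - 338654) = √(-375778) = I*√375778 ≈ 613.01*I)
-A = -I*√375778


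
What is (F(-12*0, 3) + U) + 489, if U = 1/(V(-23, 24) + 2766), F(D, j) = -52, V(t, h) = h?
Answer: 1219231/2790 ≈ 437.00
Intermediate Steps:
U = 1/2790 (U = 1/(24 + 2766) = 1/2790 ≈ 0.00035842)
(F(-12*0, 3) + U) + 489 = (-52 + 1/2790) + 489 = -145079/2790 + 489 = 1219231/2790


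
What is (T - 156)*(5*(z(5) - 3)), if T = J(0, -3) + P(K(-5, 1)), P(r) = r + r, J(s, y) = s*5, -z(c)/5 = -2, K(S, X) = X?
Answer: -5390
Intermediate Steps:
z(c) = 10 (z(c) = -5*(-2) = 10)
J(s, y) = 5*s
P(r) = 2*r
T = 2 (T = 5*0 + 2*1 = 0 + 2 = 2)
(T - 156)*(5*(z(5) - 3)) = (2 - 156)*(5*(10 - 3)) = -770*7 = -154*35 = -5390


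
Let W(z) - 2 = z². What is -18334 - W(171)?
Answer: -47577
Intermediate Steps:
W(z) = 2 + z²
-18334 - W(171) = -18334 - (2 + 171²) = -18334 - (2 + 29241) = -18334 - 1*29243 = -18334 - 29243 = -47577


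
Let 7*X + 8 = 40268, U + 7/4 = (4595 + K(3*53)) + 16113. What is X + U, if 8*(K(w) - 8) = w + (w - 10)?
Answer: 742117/28 ≈ 26504.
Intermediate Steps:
K(w) = 27/4 + w/4 (K(w) = 8 + (w + (w - 10))/8 = 8 + (w + (-10 + w))/8 = 8 + (-10 + 2*w)/8 = 8 + (-5/4 + w/4) = 27/4 + w/4)
U = 83011/4 (U = -7/4 + ((4595 + (27/4 + (3*53)/4)) + 16113) = -7/4 + ((4595 + (27/4 + (1/4)*159)) + 16113) = -7/4 + ((4595 + (27/4 + 159/4)) + 16113) = -7/4 + ((4595 + 93/2) + 16113) = -7/4 + (9283/2 + 16113) = -7/4 + 41509/2 = 83011/4 ≈ 20753.)
X = 40260/7 (X = -8/7 + (1/7)*40268 = -8/7 + 40268/7 = 40260/7 ≈ 5751.4)
X + U = 40260/7 + 83011/4 = 742117/28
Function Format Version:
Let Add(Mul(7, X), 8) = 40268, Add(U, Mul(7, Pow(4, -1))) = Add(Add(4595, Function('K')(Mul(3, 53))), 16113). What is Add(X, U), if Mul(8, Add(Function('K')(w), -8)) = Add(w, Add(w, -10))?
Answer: Rational(742117, 28) ≈ 26504.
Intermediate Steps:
Function('K')(w) = Add(Rational(27, 4), Mul(Rational(1, 4), w)) (Function('K')(w) = Add(8, Mul(Rational(1, 8), Add(w, Add(w, -10)))) = Add(8, Mul(Rational(1, 8), Add(w, Add(-10, w)))) = Add(8, Mul(Rational(1, 8), Add(-10, Mul(2, w)))) = Add(8, Add(Rational(-5, 4), Mul(Rational(1, 4), w))) = Add(Rational(27, 4), Mul(Rational(1, 4), w)))
U = Rational(83011, 4) (U = Add(Rational(-7, 4), Add(Add(4595, Add(Rational(27, 4), Mul(Rational(1, 4), Mul(3, 53)))), 16113)) = Add(Rational(-7, 4), Add(Add(4595, Add(Rational(27, 4), Mul(Rational(1, 4), 159))), 16113)) = Add(Rational(-7, 4), Add(Add(4595, Add(Rational(27, 4), Rational(159, 4))), 16113)) = Add(Rational(-7, 4), Add(Add(4595, Rational(93, 2)), 16113)) = Add(Rational(-7, 4), Add(Rational(9283, 2), 16113)) = Add(Rational(-7, 4), Rational(41509, 2)) = Rational(83011, 4) ≈ 20753.)
X = Rational(40260, 7) (X = Add(Rational(-8, 7), Mul(Rational(1, 7), 40268)) = Add(Rational(-8, 7), Rational(40268, 7)) = Rational(40260, 7) ≈ 5751.4)
Add(X, U) = Add(Rational(40260, 7), Rational(83011, 4)) = Rational(742117, 28)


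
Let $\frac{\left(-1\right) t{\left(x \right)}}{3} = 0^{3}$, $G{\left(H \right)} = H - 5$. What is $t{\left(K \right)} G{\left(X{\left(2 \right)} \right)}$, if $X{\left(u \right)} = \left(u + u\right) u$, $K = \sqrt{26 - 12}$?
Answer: $0$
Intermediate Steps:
$K = \sqrt{14} \approx 3.7417$
$X{\left(u \right)} = 2 u^{2}$ ($X{\left(u \right)} = 2 u u = 2 u^{2}$)
$G{\left(H \right)} = -5 + H$
$t{\left(x \right)} = 0$ ($t{\left(x \right)} = - 3 \cdot 0^{3} = \left(-3\right) 0 = 0$)
$t{\left(K \right)} G{\left(X{\left(2 \right)} \right)} = 0 \left(-5 + 2 \cdot 2^{2}\right) = 0 \left(-5 + 2 \cdot 4\right) = 0 \left(-5 + 8\right) = 0 \cdot 3 = 0$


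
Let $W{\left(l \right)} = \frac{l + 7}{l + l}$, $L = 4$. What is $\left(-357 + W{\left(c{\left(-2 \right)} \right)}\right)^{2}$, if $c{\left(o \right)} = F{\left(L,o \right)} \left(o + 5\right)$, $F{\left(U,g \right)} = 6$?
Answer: $\frac{164531929}{1296} \approx 1.2695 \cdot 10^{5}$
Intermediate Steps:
$c{\left(o \right)} = 30 + 6 o$ ($c{\left(o \right)} = 6 \left(o + 5\right) = 6 \left(5 + o\right) = 30 + 6 o$)
$W{\left(l \right)} = \frac{7 + l}{2 l}$
$\left(-357 + W{\left(c{\left(-2 \right)} \right)}\right)^{2} = \left(-357 + \frac{7 + \left(30 + 6 \left(-2\right)\right)}{2 \left(30 + 6 \left(-2\right)\right)}\right)^{2} = \left(-357 + \frac{7 + \left(30 - 12\right)}{2 \left(30 - 12\right)}\right)^{2} = \left(-357 + \frac{7 + 18}{2 \cdot 18}\right)^{2} = \left(-357 + \frac{1}{2} \cdot \frac{1}{18} \cdot 25\right)^{2} = \left(-357 + \frac{25}{36}\right)^{2} = \left(- \frac{12827}{36}\right)^{2} = \frac{164531929}{1296}$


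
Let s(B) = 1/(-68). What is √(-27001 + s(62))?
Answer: I*√31213173/34 ≈ 164.32*I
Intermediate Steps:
s(B) = -1/68
√(-27001 + s(62)) = √(-27001 - 1/68) = √(-1836069/68) = I*√31213173/34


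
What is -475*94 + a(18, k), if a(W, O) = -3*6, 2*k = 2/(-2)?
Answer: -44668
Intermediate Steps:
k = -½ (k = (2/(-2))/2 = (2*(-½))/2 = (½)*(-1) = -½ ≈ -0.50000)
a(W, O) = -18
-475*94 + a(18, k) = -475*94 - 18 = -44650 - 18 = -44668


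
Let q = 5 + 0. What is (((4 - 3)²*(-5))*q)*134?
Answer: -3350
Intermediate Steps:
q = 5
(((4 - 3)²*(-5))*q)*134 = (((4 - 3)²*(-5))*5)*134 = ((1²*(-5))*5)*134 = ((1*(-5))*5)*134 = -5*5*134 = -25*134 = -3350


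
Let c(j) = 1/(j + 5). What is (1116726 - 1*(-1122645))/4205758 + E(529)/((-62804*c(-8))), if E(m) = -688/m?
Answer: 18597662422431/34932306763382 ≈ 0.53239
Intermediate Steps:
c(j) = 1/(5 + j)
(1116726 - 1*(-1122645))/4205758 + E(529)/((-62804*c(-8))) = (1116726 - 1*(-1122645))/4205758 + (-688/529)/((-62804/(5 - 8))) = (1116726 + 1122645)*(1/4205758) + (-688*1/529)/((-62804/(-3))) = 2239371*(1/4205758) - 688/(529*((-62804*(-1/3)))) = 2239371/4205758 - 688/(529*62804/3) = 2239371/4205758 - 688/529*3/62804 = 2239371/4205758 - 516/8305829 = 18597662422431/34932306763382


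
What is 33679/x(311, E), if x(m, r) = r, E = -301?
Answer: -33679/301 ≈ -111.89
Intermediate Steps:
33679/x(311, E) = 33679/(-301) = 33679*(-1/301) = -33679/301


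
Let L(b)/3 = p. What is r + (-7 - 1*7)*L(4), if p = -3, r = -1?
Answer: 125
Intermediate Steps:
L(b) = -9 (L(b) = 3*(-3) = -9)
r + (-7 - 1*7)*L(4) = -1 + (-7 - 1*7)*(-9) = -1 + (-7 - 7)*(-9) = -1 - 14*(-9) = -1 + 126 = 125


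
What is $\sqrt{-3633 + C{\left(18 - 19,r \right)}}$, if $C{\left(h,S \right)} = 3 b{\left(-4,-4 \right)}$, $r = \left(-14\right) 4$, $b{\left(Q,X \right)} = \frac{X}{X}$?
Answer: $11 i \sqrt{30} \approx 60.25 i$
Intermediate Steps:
$b{\left(Q,X \right)} = 1$
$r = -56$
$C{\left(h,S \right)} = 3$ ($C{\left(h,S \right)} = 3 \cdot 1 = 3$)
$\sqrt{-3633 + C{\left(18 - 19,r \right)}} = \sqrt{-3633 + 3} = \sqrt{-3630} = 11 i \sqrt{30}$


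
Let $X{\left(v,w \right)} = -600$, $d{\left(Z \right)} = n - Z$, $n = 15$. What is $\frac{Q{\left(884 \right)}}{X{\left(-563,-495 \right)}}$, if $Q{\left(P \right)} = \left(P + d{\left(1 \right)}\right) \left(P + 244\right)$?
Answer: $- \frac{42206}{25} \approx -1688.2$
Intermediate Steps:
$d{\left(Z \right)} = 15 - Z$
$Q{\left(P \right)} = \left(14 + P\right) \left(244 + P\right)$ ($Q{\left(P \right)} = \left(P + \left(15 - 1\right)\right) \left(P + 244\right) = \left(P + \left(15 - 1\right)\right) \left(244 + P\right) = \left(P + 14\right) \left(244 + P\right) = \left(14 + P\right) \left(244 + P\right)$)
$\frac{Q{\left(884 \right)}}{X{\left(-563,-495 \right)}} = \frac{3416 + 884^{2} + 258 \cdot 884}{-600} = \left(3416 + 781456 + 228072\right) \left(- \frac{1}{600}\right) = 1012944 \left(- \frac{1}{600}\right) = - \frac{42206}{25}$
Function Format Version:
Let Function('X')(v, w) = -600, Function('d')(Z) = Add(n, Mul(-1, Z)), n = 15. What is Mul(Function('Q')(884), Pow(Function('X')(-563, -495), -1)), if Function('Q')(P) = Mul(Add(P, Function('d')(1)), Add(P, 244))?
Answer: Rational(-42206, 25) ≈ -1688.2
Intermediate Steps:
Function('d')(Z) = Add(15, Mul(-1, Z))
Function('Q')(P) = Mul(Add(14, P), Add(244, P)) (Function('Q')(P) = Mul(Add(P, Add(15, Mul(-1, 1))), Add(P, 244)) = Mul(Add(P, Add(15, -1)), Add(244, P)) = Mul(Add(P, 14), Add(244, P)) = Mul(Add(14, P), Add(244, P)))
Mul(Function('Q')(884), Pow(Function('X')(-563, -495), -1)) = Mul(Add(3416, Pow(884, 2), Mul(258, 884)), Pow(-600, -1)) = Mul(Add(3416, 781456, 228072), Rational(-1, 600)) = Mul(1012944, Rational(-1, 600)) = Rational(-42206, 25)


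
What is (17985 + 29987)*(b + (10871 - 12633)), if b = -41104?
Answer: -2056367752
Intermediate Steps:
(17985 + 29987)*(b + (10871 - 12633)) = (17985 + 29987)*(-41104 + (10871 - 12633)) = 47972*(-41104 - 1762) = 47972*(-42866) = -2056367752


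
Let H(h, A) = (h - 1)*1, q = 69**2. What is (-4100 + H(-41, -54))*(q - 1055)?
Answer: -15350252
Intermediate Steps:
q = 4761
H(h, A) = -1 + h (H(h, A) = (-1 + h)*1 = -1 + h)
(-4100 + H(-41, -54))*(q - 1055) = (-4100 + (-1 - 41))*(4761 - 1055) = (-4100 - 42)*3706 = -4142*3706 = -15350252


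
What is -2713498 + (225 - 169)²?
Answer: -2710362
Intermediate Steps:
-2713498 + (225 - 169)² = -2713498 + 56² = -2713498 + 3136 = -2710362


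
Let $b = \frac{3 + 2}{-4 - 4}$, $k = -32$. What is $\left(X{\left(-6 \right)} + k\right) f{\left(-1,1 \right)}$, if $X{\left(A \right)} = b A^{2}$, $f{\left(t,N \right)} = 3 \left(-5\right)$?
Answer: $\frac{1635}{2} \approx 817.5$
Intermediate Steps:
$b = - \frac{5}{8}$ ($b = \frac{5}{-4 - 4} = \frac{5}{-8} = 5 \left(- \frac{1}{8}\right) = - \frac{5}{8} \approx -0.625$)
$f{\left(t,N \right)} = -15$
$X{\left(A \right)} = - \frac{5 A^{2}}{8}$
$\left(X{\left(-6 \right)} + k\right) f{\left(-1,1 \right)} = \left(- \frac{5 \left(-6\right)^{2}}{8} - 32\right) \left(-15\right) = \left(\left(- \frac{5}{8}\right) 36 - 32\right) \left(-15\right) = \left(- \frac{45}{2} - 32\right) \left(-15\right) = \left(- \frac{109}{2}\right) \left(-15\right) = \frac{1635}{2}$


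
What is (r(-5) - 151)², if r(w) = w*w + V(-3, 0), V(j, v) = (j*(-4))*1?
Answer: 12996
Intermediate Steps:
V(j, v) = -4*j (V(j, v) = -4*j*1 = -4*j)
r(w) = 12 + w² (r(w) = w*w - 4*(-3) = w² + 12 = 12 + w²)
(r(-5) - 151)² = ((12 + (-5)²) - 151)² = ((12 + 25) - 151)² = (37 - 151)² = (-114)² = 12996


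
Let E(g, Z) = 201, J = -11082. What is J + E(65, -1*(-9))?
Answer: -10881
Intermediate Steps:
J + E(65, -1*(-9)) = -11082 + 201 = -10881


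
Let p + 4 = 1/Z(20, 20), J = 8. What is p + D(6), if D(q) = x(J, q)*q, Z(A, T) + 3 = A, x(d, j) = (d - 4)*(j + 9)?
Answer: 6053/17 ≈ 356.06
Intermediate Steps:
x(d, j) = (-4 + d)*(9 + j)
Z(A, T) = -3 + A
D(q) = q*(36 + 4*q) (D(q) = (-36 - 4*q + 9*8 + 8*q)*q = (-36 - 4*q + 72 + 8*q)*q = (36 + 4*q)*q = q*(36 + 4*q))
p = -67/17 (p = -4 + 1/(-3 + 20) = -4 + 1/17 = -67/17 ≈ -3.9412)
p + D(6) = -67/17 + 4*6*(9 + 6) = -67/17 + 4*6*15 = -67/17 + 360 = 6053/17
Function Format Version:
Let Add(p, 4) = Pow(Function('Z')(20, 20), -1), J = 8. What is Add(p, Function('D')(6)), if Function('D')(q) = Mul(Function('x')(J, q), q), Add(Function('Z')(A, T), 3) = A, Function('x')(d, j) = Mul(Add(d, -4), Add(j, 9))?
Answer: Rational(6053, 17) ≈ 356.06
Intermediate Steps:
Function('x')(d, j) = Mul(Add(-4, d), Add(9, j))
Function('Z')(A, T) = Add(-3, A)
Function('D')(q) = Mul(q, Add(36, Mul(4, q))) (Function('D')(q) = Mul(Add(-36, Mul(-4, q), Mul(9, 8), Mul(8, q)), q) = Mul(Add(-36, Mul(-4, q), 72, Mul(8, q)), q) = Mul(Add(36, Mul(4, q)), q) = Mul(q, Add(36, Mul(4, q))))
p = Rational(-67, 17) (p = Add(-4, Pow(Add(-3, 20), -1)) = Add(-4, Pow(17, -1)) = Add(-4, Rational(1, 17)) = Rational(-67, 17) ≈ -3.9412)
Add(p, Function('D')(6)) = Add(Rational(-67, 17), Mul(4, 6, Add(9, 6))) = Add(Rational(-67, 17), Mul(4, 6, 15)) = Add(Rational(-67, 17), 360) = Rational(6053, 17)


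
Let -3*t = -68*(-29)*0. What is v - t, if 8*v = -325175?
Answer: -325175/8 ≈ -40647.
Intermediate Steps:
v = -325175/8 (v = (1/8)*(-325175) = -325175/8 ≈ -40647.)
t = 0 (t = -(-68*(-29))*0/3 = -1972*0/3 = -1/3*0 = 0)
v - t = -325175/8 - 1*0 = -325175/8 + 0 = -325175/8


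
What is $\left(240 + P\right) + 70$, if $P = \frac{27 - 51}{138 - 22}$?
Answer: $\frac{8984}{29} \approx 309.79$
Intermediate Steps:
$P = - \frac{6}{29}$ ($P = - \frac{24}{116} = \left(-24\right) \frac{1}{116} = - \frac{6}{29} \approx -0.2069$)
$\left(240 + P\right) + 70 = \left(240 - \frac{6}{29}\right) + 70 = \frac{6954}{29} + 70 = \frac{8984}{29}$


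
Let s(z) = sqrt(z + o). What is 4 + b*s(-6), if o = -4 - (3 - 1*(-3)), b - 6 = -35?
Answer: 4 - 116*I ≈ 4.0 - 116.0*I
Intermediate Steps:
b = -29 (b = 6 - 35 = -29)
o = -10 (o = -4 - (3 + 3) = -4 - 1*6 = -4 - 6 = -10)
s(z) = sqrt(-10 + z) (s(z) = sqrt(z - 10) = sqrt(-10 + z))
4 + b*s(-6) = 4 - 29*sqrt(-10 - 6) = 4 - 116*I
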